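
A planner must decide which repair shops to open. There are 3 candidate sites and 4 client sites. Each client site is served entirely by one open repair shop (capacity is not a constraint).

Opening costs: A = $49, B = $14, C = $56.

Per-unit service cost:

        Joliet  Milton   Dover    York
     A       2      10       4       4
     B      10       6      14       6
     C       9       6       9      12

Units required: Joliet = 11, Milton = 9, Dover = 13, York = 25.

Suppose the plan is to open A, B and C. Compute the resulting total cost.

Total cost: 347

Each client site is assigned to its cheapest site among the open ones.
{A, B, C}: Joliet→A 2·11=22, Milton→B 6·9=54, Dover→A 4·13=52, York→A 4·25=100. Service 228; fixed 119; total 347.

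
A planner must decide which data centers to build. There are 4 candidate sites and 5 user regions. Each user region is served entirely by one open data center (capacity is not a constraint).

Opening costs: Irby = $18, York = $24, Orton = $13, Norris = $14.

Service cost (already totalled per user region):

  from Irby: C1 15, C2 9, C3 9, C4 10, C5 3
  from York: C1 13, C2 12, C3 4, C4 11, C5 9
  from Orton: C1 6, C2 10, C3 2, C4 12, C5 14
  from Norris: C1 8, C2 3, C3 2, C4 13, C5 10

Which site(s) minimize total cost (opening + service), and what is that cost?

For any fixed open set, each user region goes to its cheapest open site; total = fixed + service.
{Norris}: C1→Norris 8, C2→Norris 3, C3→Norris 2, C4→Norris 13, C5→Norris 10. Service 36; fixed 14; total 50.
{Orton}: service 44 + fixed 13 = 57
{Irby, Norris}: service 26 + fixed 32 = 58
{Irby, York, Orton, Norris}: C1→Orton 6, C2→Norris 3, C3→Orton 2, C4→Irby 10, C5→Irby 3. Service 24; fixed 69; total 93.
No other subset beats 50.

Open Norris only; minimum total cost 50.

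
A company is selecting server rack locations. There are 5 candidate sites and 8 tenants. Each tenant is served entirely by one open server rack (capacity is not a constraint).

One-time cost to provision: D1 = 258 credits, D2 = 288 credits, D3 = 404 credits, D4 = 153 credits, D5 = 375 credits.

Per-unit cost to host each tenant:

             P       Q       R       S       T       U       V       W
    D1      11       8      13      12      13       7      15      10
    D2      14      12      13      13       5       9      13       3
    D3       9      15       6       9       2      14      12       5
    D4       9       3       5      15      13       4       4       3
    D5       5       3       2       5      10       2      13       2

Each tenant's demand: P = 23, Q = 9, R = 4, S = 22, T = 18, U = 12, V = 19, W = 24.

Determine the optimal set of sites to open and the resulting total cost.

Open D4 and D5; minimum total cost 1116.

For any fixed open set, each tenant goes to its cheapest open site; total = fixed + service.
{D4, D5}: P→D5 5·23=115, Q→D4 3·9=27, R→D5 2·4=8, S→D5 5·22=110, T→D5 10·18=180, U→D5 2·12=24, V→D4 4·19=76, W→D5 2·24=48. Service 588; fixed 528; total 1116.
{D5}: P→D5 5·23=115, Q→D5 3·9=27, R→D5 2·4=8, S→D5 5·22=110, T→D5 10·18=180, U→D5 2·12=24, V→D5 13·19=247, W→D5 2·24=48. Service 759; fixed 375; total 1134.
{D4}: P→D4 9·23=207, Q→D4 3·9=27, R→D4 5·4=20, S→D4 15·22=330, T→D4 13·18=234, U→D4 4·12=48, V→D4 4·19=76, W→D4 3·24=72. Service 1014; fixed 153; total 1167.
{D1, D2, D3, D4, D5}: P→D5 5·23=115, Q→D4 3·9=27, R→D5 2·4=8, S→D5 5·22=110, T→D3 2·18=36, U→D5 2·12=24, V→D4 4·19=76, W→D5 2·24=48. Service 444; fixed 1478; total 1922.
No other subset beats 1116.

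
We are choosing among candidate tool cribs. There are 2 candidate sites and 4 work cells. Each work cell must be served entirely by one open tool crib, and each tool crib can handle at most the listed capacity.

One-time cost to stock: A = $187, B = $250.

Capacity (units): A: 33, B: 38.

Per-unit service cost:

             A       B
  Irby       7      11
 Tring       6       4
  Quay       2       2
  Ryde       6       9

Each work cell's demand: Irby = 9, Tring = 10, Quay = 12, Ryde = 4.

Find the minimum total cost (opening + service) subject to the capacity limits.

Open {B}: Irby→B 11·9=99, Tring→B 4·10=40, Quay→B 2·12=24, Ryde→B 9·4=36.
Loads: B carries 35/38. Service 199; fixed 250; total 449.
Next best feasible plan costs 588.

Minimum total cost: 449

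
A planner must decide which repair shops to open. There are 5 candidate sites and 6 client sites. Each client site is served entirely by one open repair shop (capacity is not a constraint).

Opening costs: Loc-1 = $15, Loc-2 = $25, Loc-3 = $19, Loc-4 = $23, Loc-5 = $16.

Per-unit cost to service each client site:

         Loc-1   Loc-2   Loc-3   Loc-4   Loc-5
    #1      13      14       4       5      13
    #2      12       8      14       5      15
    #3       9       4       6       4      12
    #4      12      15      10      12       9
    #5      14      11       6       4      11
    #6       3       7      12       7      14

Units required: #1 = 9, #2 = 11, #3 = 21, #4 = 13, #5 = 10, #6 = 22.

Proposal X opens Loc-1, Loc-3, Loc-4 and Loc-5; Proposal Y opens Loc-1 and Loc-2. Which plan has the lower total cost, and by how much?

Proposal X: {Loc-1, Loc-3, Loc-4, Loc-5}: #1→Loc-3 4·9=36, #2→Loc-4 5·11=55, #3→Loc-4 4·21=84, #4→Loc-5 9·13=117, #5→Loc-4 4·10=40, #6→Loc-1 3·22=66. Service 398; fixed 73; total 471.
Proposal Y: {Loc-1, Loc-2}: #1→Loc-1 13·9=117, #2→Loc-2 8·11=88, #3→Loc-2 4·21=84, #4→Loc-1 12·13=156, #5→Loc-2 11·10=110, #6→Loc-1 3·22=66. Service 621; fixed 40; total 661.
Difference: |471 − 661| = 190.

Proposal X is cheaper by 190.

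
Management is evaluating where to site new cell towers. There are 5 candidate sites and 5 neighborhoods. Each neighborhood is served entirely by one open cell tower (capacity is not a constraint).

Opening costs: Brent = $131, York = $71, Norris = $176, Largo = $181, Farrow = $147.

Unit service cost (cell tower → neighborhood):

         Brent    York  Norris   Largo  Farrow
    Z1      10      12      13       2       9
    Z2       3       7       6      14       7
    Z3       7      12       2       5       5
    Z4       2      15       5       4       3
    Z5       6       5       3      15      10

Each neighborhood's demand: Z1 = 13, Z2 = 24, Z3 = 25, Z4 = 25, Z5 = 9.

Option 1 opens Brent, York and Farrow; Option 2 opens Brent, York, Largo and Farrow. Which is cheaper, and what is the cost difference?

Option 1: {Brent, York, Farrow}: Z1→Farrow 9·13=117, Z2→Brent 3·24=72, Z3→Farrow 5·25=125, Z4→Brent 2·25=50, Z5→York 5·9=45. Service 409; fixed 349; total 758.
Option 2: {Brent, York, Largo, Farrow}: Z1→Largo 2·13=26, Z2→Brent 3·24=72, Z3→Largo 5·25=125, Z4→Brent 2·25=50, Z5→York 5·9=45. Service 318; fixed 530; total 848.
Difference: |758 − 848| = 90.

Option 1 is cheaper by 90.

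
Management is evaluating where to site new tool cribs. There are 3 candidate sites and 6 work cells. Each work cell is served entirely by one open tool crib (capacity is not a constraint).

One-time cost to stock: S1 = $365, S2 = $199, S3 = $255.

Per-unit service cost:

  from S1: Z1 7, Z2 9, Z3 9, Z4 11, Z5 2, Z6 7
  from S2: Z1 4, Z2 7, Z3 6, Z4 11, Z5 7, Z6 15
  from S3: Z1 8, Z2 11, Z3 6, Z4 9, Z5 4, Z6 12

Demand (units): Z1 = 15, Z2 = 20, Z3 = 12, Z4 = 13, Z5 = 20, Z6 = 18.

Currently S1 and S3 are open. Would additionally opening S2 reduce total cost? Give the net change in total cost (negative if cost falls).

Current service cost with {S1, S3}: 640.
Adding S2: each work cell re-picks its cheapest; new service cost 555, saving 85.
Extra fixed cost: 199. Net change = 199 − 85 = 114.
(Totals: 1260 → 1374.)

No — net change +114 (cost rises by 114).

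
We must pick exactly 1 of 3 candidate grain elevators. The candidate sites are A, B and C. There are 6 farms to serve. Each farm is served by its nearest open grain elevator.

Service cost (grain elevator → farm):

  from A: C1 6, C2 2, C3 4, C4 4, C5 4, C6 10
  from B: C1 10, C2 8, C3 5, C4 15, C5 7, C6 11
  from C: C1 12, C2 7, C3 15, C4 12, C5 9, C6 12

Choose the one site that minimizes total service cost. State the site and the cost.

With exactly 1 open, each farm uses its cheapest among the chosen.
{A}: C1→A 6, C2→A 2, C3→A 4, C4→A 4, C5→A 4, C6→A 10. Service cost 30.
{B}: service cost 56
{C}: service cost 67
Among all 3 size-1 choices, {A} is lowest.

Choose A only; total service cost 30.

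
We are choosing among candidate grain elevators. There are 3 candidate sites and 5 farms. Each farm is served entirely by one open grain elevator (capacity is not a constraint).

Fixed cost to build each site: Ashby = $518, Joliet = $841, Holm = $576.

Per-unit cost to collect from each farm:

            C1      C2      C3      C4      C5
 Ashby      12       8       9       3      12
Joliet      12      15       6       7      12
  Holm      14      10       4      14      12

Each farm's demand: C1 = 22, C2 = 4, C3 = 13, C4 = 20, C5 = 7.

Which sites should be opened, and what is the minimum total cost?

Open Ashby only; minimum total cost 1075.

For any fixed open set, each farm goes to its cheapest open site; total = fixed + service.
{Ashby}: C1→Ashby 12·22=264, C2→Ashby 8·4=32, C3→Ashby 9·13=117, C4→Ashby 3·20=60, C5→Ashby 12·7=84. Service 557; fixed 518; total 1075.
{Holm}: service 764 + fixed 576 = 1340
{Joliet}: service 626 + fixed 841 = 1467
{Ashby, Joliet, Holm}: service 492 + fixed 1935 = 2427
No other subset beats 1075.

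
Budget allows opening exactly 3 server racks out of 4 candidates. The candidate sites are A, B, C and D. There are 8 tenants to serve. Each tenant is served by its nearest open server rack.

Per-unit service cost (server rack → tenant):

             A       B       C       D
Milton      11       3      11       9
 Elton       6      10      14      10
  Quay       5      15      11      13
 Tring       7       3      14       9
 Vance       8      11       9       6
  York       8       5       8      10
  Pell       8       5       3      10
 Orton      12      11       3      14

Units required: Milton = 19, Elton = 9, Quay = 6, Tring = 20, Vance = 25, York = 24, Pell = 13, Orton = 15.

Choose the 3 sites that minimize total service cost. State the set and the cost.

With exactly 3 open, each tenant uses its cheapest among the chosen.
{A, B, C}: Milton→B 3·19=57, Elton→A 6·9=54, Quay→A 5·6=30, Tring→B 3·20=60, Vance→A 8·25=200, York→B 5·24=120, Pell→C 3·13=39, Orton→C 3·15=45. Service cost 605.
{B, C, D}: service cost 627
{A, B, D}: service cost 701
Among all 4 size-3 choices, {A, B, C} is lowest.

Choose A, B and C; total service cost 605.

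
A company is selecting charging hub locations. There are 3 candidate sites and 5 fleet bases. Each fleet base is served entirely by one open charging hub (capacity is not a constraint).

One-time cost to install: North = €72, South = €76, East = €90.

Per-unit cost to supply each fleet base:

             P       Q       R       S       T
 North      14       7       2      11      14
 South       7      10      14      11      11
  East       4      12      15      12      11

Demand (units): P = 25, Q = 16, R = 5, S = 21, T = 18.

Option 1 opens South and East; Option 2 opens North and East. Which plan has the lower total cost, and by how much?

Option 2 is cheaper by 112.

Option 1: {South, East}: P→East 4·25=100, Q→South 10·16=160, R→South 14·5=70, S→South 11·21=231, T→South 11·18=198. Service 759; fixed 166; total 925.
Option 2: {North, East}: P→East 4·25=100, Q→North 7·16=112, R→North 2·5=10, S→North 11·21=231, T→East 11·18=198. Service 651; fixed 162; total 813.
Difference: |925 − 813| = 112.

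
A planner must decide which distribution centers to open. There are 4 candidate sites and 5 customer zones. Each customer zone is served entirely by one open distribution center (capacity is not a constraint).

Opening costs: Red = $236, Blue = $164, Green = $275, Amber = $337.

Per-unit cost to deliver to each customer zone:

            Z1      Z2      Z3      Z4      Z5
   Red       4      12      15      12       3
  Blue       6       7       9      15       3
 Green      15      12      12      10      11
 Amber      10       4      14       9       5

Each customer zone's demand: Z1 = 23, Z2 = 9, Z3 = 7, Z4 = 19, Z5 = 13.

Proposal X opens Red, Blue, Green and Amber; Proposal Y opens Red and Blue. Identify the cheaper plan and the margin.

Proposal X: {Red, Blue, Green, Amber}: Z1→Red 4·23=92, Z2→Amber 4·9=36, Z3→Blue 9·7=63, Z4→Amber 9·19=171, Z5→Red 3·13=39. Service 401; fixed 1012; total 1413.
Proposal Y: {Red, Blue}: Z1→Red 4·23=92, Z2→Blue 7·9=63, Z3→Blue 9·7=63, Z4→Red 12·19=228, Z5→Red 3·13=39. Service 485; fixed 400; total 885.
Difference: |1413 − 885| = 528.

Proposal Y is cheaper by 528.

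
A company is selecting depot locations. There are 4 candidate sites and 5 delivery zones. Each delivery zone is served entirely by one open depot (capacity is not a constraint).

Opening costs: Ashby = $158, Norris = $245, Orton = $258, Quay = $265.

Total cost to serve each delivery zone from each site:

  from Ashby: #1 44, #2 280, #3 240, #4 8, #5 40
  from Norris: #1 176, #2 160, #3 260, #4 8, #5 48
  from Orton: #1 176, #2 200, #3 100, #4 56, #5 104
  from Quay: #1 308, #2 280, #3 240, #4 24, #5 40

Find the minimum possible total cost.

Minimum total cost: 770

For any fixed open set, each delivery zone goes to its cheapest open site; total = fixed + service.
{Ashby}: #1→Ashby 44, #2→Ashby 280, #3→Ashby 240, #4→Ashby 8, #5→Ashby 40. Service 612; fixed 158; total 770.
{Ashby, Orton}: service 392 + fixed 416 = 808
{Orton}: #1→Orton 176, #2→Orton 200, #3→Orton 100, #4→Orton 56, #5→Orton 104. Service 636; fixed 258; total 894.
{Ashby, Norris, Orton, Quay}: #1→Ashby 44, #2→Norris 160, #3→Orton 100, #4→Ashby 8, #5→Ashby 40. Service 352; fixed 926; total 1278.
No other subset beats 770.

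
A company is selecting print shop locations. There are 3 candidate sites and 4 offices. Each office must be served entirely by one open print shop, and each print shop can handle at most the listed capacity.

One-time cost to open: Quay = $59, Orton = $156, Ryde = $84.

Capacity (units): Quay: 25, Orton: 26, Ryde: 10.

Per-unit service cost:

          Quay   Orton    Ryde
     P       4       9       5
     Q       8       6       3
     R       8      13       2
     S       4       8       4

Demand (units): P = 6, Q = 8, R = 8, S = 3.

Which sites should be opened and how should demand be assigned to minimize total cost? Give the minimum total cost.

Open {Quay}: P→Quay 4·6=24, Q→Quay 8·8=64, R→Quay 8·8=64, S→Quay 4·3=12.
Loads: Quay carries 25/25. Service 164; fixed 59; total 223.
Next best feasible plan costs 259.

Minimum total cost: 223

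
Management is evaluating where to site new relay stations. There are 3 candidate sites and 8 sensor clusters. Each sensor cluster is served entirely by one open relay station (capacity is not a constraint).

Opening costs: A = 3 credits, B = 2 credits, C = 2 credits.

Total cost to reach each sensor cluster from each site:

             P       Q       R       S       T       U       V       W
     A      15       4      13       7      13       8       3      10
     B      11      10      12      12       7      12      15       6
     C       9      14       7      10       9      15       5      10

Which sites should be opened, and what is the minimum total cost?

For any fixed open set, each sensor cluster goes to its cheapest open site; total = fixed + service.
{A, B, C}: P→C 9, Q→A 4, R→C 7, S→A 7, T→B 7, U→A 8, V→A 3, W→B 6. Service 51; fixed 7; total 58.
{A, C}: service 57 + fixed 5 = 62
{A, B}: service 58 + fixed 5 = 63
{B}: service 85 + fixed 2 = 87
No other subset beats 58.

Open A, B and C; minimum total cost 58.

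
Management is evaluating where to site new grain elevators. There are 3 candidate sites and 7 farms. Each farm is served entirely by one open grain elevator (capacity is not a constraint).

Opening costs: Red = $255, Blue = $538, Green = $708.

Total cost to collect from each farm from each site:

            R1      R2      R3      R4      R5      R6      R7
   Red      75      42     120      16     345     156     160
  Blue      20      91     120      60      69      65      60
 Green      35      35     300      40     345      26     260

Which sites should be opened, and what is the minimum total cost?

Open Blue only; minimum total cost 1023.

For any fixed open set, each farm goes to its cheapest open site; total = fixed + service.
{Blue}: R1→Blue 20, R2→Blue 91, R3→Blue 120, R4→Blue 60, R5→Blue 69, R6→Blue 65, R7→Blue 60. Service 485; fixed 538; total 1023.
{Red}: service 914 + fixed 255 = 1169
{Red, Blue}: service 392 + fixed 793 = 1185
{Red, Blue, Green}: R1→Blue 20, R2→Green 35, R3→Red 120, R4→Red 16, R5→Blue 69, R6→Green 26, R7→Blue 60. Service 346; fixed 1501; total 1847.
(All 7 nonempty subsets were checked; Blue only is lowest.)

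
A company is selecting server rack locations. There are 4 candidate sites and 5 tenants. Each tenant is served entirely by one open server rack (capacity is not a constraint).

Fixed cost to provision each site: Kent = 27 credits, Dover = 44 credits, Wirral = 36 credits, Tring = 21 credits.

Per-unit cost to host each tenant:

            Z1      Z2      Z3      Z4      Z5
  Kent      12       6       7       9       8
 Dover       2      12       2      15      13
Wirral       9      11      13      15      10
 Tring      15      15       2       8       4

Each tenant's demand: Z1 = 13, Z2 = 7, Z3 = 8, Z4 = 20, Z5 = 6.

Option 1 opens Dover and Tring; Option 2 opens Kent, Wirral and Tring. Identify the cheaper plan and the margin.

Option 1 is cheaper by 68.

Option 1: {Dover, Tring}: Z1→Dover 2·13=26, Z2→Dover 12·7=84, Z3→Dover 2·8=16, Z4→Tring 8·20=160, Z5→Tring 4·6=24. Service 310; fixed 65; total 375.
Option 2: {Kent, Wirral, Tring}: Z1→Wirral 9·13=117, Z2→Kent 6·7=42, Z3→Tring 2·8=16, Z4→Tring 8·20=160, Z5→Tring 4·6=24. Service 359; fixed 84; total 443.
Difference: |375 − 443| = 68.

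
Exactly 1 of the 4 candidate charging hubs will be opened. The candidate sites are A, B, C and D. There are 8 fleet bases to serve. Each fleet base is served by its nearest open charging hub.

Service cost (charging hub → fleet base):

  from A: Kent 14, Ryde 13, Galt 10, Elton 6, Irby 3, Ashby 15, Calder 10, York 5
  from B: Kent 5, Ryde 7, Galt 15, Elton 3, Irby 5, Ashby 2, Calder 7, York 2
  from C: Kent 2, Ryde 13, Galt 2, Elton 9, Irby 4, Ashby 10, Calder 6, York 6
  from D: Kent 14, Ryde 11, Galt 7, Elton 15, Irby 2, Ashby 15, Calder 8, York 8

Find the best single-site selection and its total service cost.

With exactly 1 open, each fleet base uses its cheapest among the chosen.
{B}: Kent→B 5, Ryde→B 7, Galt→B 15, Elton→B 3, Irby→B 5, Ashby→B 2, Calder→B 7, York→B 2. Service cost 46.
{C}: service cost 52
{A}: service cost 76
Among all 4 size-1 choices, {B} is lowest.

Choose B only; total service cost 46.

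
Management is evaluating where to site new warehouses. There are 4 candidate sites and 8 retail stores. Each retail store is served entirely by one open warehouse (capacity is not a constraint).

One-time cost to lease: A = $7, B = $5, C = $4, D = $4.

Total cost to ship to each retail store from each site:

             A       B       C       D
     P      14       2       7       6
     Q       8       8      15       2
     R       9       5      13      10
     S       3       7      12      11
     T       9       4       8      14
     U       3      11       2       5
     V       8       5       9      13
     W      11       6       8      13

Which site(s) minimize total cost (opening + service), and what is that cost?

For any fixed open set, each retail store goes to its cheapest open site; total = fixed + service.
{B, D}: P→B 2, Q→D 2, R→B 5, S→B 7, T→B 4, U→D 5, V→B 5, W→B 6. Service 36; fixed 9; total 45.
{A, B, D}: P→B 2, Q→D 2, R→B 5, S→A 3, T→B 4, U→A 3, V→B 5, W→B 6. Service 30; fixed 16; total 46.
{B, C, D}: service 33 + fixed 13 = 46
{A, B, C, D}: service 29 + fixed 20 = 49
No other subset beats 45.

Open B and D; minimum total cost 45.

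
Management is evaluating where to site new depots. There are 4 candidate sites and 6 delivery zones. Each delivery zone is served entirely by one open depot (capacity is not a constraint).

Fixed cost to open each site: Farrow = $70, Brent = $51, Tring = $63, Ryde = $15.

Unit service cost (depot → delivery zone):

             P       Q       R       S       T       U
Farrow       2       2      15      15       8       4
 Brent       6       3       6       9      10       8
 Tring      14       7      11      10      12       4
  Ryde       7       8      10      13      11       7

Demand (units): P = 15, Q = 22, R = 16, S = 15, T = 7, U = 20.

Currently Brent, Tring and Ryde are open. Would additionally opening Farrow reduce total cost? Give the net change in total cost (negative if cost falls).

Yes — net change −26 (cost falls by 26).

Current service cost with {Brent, Tring, Ryde}: 537.
Adding Farrow: each delivery zone re-picks its cheapest; new service cost 441, saving 96.
Extra fixed cost: 70. Net change = 70 − 96 = -26.
(Totals: 666 → 640.)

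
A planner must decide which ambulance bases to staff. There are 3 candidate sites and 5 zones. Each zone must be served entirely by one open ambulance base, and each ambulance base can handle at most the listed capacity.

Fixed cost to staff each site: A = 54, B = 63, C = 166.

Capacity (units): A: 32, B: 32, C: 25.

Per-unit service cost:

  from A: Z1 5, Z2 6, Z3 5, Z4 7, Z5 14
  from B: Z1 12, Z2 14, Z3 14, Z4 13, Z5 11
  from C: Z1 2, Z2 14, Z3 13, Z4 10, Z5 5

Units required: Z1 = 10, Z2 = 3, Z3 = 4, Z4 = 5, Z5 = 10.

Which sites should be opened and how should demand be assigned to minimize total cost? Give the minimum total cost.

Open {A}: Z1→A 5·10=50, Z2→A 6·3=18, Z3→A 5·4=20, Z4→A 7·5=35, Z5→A 14·10=140.
Loads: A carries 32/32. Service 263; fixed 54; total 317.
Next best feasible plan costs 350.

Minimum total cost: 317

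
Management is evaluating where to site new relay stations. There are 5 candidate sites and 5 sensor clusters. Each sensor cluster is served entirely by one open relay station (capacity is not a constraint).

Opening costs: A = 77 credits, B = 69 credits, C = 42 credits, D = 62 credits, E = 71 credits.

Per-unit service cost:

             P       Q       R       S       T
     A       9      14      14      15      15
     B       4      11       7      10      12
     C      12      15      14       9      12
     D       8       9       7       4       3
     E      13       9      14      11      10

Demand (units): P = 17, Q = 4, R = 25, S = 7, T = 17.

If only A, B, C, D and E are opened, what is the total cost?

Each sensor cluster is assigned to its cheapest site among the open ones.
{A, B, C, D, E}: P→B 4·17=68, Q→D 9·4=36, R→B 7·25=175, S→D 4·7=28, T→D 3·17=51. Service 358; fixed 321; total 679.

Total cost: 679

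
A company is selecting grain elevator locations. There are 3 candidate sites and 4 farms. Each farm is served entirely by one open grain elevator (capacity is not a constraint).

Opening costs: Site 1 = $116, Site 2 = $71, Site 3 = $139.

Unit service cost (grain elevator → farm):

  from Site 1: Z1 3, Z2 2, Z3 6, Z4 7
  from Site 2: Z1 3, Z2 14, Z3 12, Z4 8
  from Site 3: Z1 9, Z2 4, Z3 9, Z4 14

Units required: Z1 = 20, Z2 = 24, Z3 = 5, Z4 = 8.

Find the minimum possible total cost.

For any fixed open set, each farm goes to its cheapest open site; total = fixed + service.
{Site 1}: Z1→Site 1 3·20=60, Z2→Site 1 2·24=48, Z3→Site 1 6·5=30, Z4→Site 1 7·8=56. Service 194; fixed 116; total 310.
{Site 1, Site 2}: service 194 + fixed 187 = 381
{Site 1, Site 3}: service 194 + fixed 255 = 449
{Site 1, Site 2, Site 3}: Z1→Site 1 3·20=60, Z2→Site 1 2·24=48, Z3→Site 1 6·5=30, Z4→Site 1 7·8=56. Service 194; fixed 326; total 520.
(All 7 nonempty subsets were checked; Site 1 only is lowest.)

Minimum total cost: 310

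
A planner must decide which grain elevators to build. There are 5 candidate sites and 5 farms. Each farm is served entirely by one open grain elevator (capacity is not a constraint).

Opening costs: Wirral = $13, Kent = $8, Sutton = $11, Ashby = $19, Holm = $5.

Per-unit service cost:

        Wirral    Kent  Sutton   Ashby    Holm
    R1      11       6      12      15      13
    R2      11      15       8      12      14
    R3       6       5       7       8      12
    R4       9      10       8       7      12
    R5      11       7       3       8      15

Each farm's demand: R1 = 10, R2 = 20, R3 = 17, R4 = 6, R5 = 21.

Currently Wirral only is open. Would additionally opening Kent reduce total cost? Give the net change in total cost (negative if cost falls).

Yes — net change −143 (cost falls by 143).

Current service cost with {Wirral}: 717.
Adding Kent: each farm re-picks its cheapest; new service cost 566, saving 151.
Extra fixed cost: 8. Net change = 8 − 151 = -143.
(Totals: 730 → 587.)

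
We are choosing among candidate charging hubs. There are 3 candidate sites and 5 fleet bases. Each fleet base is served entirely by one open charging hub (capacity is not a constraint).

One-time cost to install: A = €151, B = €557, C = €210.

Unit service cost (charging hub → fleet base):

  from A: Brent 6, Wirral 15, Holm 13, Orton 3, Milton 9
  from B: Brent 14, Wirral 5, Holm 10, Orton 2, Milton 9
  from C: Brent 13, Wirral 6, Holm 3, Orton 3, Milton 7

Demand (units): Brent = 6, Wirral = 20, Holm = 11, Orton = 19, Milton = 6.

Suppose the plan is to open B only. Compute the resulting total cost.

Each fleet base is assigned to its cheapest site among the open ones.
{B}: Brent→B 14·6=84, Wirral→B 5·20=100, Holm→B 10·11=110, Orton→B 2·19=38, Milton→B 9·6=54. Service 386; fixed 557; total 943.

Total cost: 943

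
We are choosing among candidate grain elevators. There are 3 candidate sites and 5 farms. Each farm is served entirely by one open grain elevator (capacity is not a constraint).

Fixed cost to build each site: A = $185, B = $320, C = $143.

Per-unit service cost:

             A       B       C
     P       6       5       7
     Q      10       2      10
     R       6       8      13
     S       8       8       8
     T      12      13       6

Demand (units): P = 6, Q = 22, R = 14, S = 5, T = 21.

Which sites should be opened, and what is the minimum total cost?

Open C only; minimum total cost 753.

For any fixed open set, each farm goes to its cheapest open site; total = fixed + service.
{C}: P→C 7·6=42, Q→C 10·22=220, R→C 13·14=182, S→C 8·5=40, T→C 6·21=126. Service 610; fixed 143; total 753.
{B, C}: service 352 + fixed 463 = 815
{A}: P→A 6·6=36, Q→A 10·22=220, R→A 6·14=84, S→A 8·5=40, T→A 12·21=252. Service 632; fixed 185; total 817.
{A, B, C}: P→B 5·6=30, Q→B 2·22=44, R→A 6·14=84, S→A 8·5=40, T→C 6·21=126. Service 324; fixed 648; total 972.
No other subset beats 753.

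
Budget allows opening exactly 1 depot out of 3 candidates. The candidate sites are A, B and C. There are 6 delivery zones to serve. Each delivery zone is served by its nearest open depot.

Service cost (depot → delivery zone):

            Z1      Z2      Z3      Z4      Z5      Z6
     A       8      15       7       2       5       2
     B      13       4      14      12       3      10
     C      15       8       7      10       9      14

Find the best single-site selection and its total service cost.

Choose A only; total service cost 39.

With exactly 1 open, each delivery zone uses its cheapest among the chosen.
{A}: Z1→A 8, Z2→A 15, Z3→A 7, Z4→A 2, Z5→A 5, Z6→A 2. Service cost 39.
{B}: service cost 56
{C}: service cost 63
Among all 3 size-1 choices, {A} is lowest.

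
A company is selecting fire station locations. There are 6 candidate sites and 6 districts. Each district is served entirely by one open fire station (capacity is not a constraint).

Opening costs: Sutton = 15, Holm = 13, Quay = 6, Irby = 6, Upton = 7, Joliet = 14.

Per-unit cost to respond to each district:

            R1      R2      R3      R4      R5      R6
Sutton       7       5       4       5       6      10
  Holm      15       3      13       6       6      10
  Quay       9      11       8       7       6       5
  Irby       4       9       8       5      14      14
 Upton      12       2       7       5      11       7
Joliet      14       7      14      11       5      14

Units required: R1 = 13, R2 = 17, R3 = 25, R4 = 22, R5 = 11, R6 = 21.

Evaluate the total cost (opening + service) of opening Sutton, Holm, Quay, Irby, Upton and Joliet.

Each district is assigned to its cheapest site among the open ones.
{Sutton, Holm, Quay, Irby, Upton, Joliet}: R1→Irby 4·13=52, R2→Upton 2·17=34, R3→Sutton 4·25=100, R4→Sutton 5·22=110, R5→Joliet 5·11=55, R6→Quay 5·21=105. Service 456; fixed 61; total 517.

Total cost: 517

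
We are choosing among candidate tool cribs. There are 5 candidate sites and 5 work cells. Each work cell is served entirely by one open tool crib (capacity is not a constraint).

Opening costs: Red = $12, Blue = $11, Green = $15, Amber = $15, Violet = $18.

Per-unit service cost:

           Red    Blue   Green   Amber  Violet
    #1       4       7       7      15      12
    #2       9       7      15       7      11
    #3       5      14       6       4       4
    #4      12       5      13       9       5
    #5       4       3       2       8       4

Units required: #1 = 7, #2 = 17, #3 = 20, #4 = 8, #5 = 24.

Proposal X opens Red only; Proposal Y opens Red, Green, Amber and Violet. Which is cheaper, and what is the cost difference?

Proposal Y is cheaper by 110.

Proposal X: {Red}: #1→Red 4·7=28, #2→Red 9·17=153, #3→Red 5·20=100, #4→Red 12·8=96, #5→Red 4·24=96. Service 473; fixed 12; total 485.
Proposal Y: {Red, Green, Amber, Violet}: #1→Red 4·7=28, #2→Amber 7·17=119, #3→Amber 4·20=80, #4→Violet 5·8=40, #5→Green 2·24=48. Service 315; fixed 60; total 375.
Difference: |485 − 375| = 110.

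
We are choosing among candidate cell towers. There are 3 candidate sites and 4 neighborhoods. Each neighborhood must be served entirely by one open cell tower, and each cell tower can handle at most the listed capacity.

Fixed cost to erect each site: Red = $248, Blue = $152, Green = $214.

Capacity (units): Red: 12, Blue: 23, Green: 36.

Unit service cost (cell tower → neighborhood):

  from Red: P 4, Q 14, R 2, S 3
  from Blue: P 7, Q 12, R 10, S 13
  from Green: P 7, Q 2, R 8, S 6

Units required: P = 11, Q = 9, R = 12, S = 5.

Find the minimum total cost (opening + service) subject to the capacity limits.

Minimum total cost: 587

Open {Blue, Green}: P→Blue 7·11=77, Q→Green 2·9=18, R→Green 8·12=96, S→Green 6·5=30.
Loads: Blue carries 11/23, Green carries 26/36. Service 221; fixed 366; total 587.
Next best feasible plan costs 611.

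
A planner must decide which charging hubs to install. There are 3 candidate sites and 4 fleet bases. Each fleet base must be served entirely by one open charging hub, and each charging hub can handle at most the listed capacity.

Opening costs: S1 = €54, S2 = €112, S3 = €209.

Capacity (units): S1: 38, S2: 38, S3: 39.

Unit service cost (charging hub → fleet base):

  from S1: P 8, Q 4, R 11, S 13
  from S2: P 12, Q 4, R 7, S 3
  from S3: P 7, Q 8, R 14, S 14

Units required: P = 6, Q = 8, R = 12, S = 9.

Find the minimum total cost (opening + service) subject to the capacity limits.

Open {S2}: P→S2 12·6=72, Q→S2 4·8=32, R→S2 7·12=84, S→S2 3·9=27.
Loads: S2 carries 35/38. Service 215; fixed 112; total 327.
Next best feasible plan costs 357.

Minimum total cost: 327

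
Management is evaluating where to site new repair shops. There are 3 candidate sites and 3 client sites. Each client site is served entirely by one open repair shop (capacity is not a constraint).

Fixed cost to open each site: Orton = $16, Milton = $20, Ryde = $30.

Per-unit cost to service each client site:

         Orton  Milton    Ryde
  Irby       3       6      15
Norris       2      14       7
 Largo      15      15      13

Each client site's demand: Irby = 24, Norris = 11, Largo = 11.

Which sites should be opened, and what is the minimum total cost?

For any fixed open set, each client site goes to its cheapest open site; total = fixed + service.
{Orton}: Irby→Orton 3·24=72, Norris→Orton 2·11=22, Largo→Orton 15·11=165. Service 259; fixed 16; total 275.
{Orton, Ryde}: service 237 + fixed 46 = 283
{Orton, Milton}: Irby→Orton 3·24=72, Norris→Orton 2·11=22, Largo→Orton 15·11=165. Service 259; fixed 36; total 295.
{Orton, Milton, Ryde}: service 237 + fixed 66 = 303
No other subset beats 275.

Open Orton only; minimum total cost 275.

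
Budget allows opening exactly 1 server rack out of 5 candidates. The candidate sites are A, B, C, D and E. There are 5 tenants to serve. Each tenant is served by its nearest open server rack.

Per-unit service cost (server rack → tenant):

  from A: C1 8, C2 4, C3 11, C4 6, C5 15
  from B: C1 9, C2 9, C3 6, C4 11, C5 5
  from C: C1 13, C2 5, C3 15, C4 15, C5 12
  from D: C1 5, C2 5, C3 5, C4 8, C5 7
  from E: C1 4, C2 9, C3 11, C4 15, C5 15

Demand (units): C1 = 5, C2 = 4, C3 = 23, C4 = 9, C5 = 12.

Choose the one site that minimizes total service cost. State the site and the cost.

Choose D only; total service cost 316.

With exactly 1 open, each tenant uses its cheapest among the chosen.
{D}: C1→D 5·5=25, C2→D 5·4=20, C3→D 5·23=115, C4→D 8·9=72, C5→D 7·12=84. Service cost 316.
{B}: service cost 378
{A}: service cost 543
Among all 5 size-1 choices, {D} is lowest.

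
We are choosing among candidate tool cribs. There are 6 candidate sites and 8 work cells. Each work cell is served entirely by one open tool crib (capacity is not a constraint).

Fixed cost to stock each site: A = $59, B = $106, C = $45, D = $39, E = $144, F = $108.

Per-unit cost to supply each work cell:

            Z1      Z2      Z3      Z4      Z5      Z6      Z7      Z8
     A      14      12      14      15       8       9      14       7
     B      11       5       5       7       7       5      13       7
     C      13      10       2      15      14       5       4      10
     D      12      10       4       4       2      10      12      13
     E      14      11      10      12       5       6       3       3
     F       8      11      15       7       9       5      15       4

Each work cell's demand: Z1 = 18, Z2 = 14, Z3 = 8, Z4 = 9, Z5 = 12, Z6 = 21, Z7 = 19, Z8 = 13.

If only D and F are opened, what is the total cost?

Each work cell is assigned to its cheapest site among the open ones.
{D, F}: Z1→F 8·18=144, Z2→D 10·14=140, Z3→D 4·8=32, Z4→D 4·9=36, Z5→D 2·12=24, Z6→F 5·21=105, Z7→D 12·19=228, Z8→F 4·13=52. Service 761; fixed 147; total 908.

Total cost: 908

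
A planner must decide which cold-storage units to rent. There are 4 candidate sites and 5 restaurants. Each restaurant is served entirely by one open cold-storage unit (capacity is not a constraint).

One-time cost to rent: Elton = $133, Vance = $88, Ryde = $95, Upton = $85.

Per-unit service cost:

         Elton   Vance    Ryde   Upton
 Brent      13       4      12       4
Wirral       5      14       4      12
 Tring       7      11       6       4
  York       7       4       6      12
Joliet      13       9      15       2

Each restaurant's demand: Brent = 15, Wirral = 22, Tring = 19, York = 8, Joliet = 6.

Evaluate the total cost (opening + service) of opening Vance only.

Total cost: 751

Each restaurant is assigned to its cheapest site among the open ones.
{Vance}: Brent→Vance 4·15=60, Wirral→Vance 14·22=308, Tring→Vance 11·19=209, York→Vance 4·8=32, Joliet→Vance 9·6=54. Service 663; fixed 88; total 751.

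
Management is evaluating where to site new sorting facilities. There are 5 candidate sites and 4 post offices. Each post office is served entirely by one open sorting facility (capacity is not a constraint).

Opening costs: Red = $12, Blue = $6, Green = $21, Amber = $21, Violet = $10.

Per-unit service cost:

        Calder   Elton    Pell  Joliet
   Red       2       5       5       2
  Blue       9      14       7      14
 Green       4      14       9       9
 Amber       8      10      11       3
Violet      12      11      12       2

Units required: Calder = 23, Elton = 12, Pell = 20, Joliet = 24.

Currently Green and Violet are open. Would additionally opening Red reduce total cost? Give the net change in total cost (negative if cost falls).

Yes — net change −186 (cost falls by 186).

Current service cost with {Green, Violet}: 452.
Adding Red: each post office re-picks its cheapest; new service cost 254, saving 198.
Extra fixed cost: 12. Net change = 12 − 198 = -186.
(Totals: 483 → 297.)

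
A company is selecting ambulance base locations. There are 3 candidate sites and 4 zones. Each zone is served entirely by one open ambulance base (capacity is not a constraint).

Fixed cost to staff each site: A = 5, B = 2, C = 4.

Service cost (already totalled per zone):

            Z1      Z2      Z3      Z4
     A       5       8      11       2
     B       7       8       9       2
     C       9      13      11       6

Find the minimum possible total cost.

For any fixed open set, each zone goes to its cheapest open site; total = fixed + service.
{B}: Z1→B 7, Z2→B 8, Z3→B 9, Z4→B 2. Service 26; fixed 2; total 28.
{A}: service 26 + fixed 5 = 31
{A, B}: service 24 + fixed 7 = 31
{A, B, C}: Z1→A 5, Z2→A 8, Z3→B 9, Z4→A 2. Service 24; fixed 11; total 35.
(All 7 nonempty subsets were checked; B only is lowest.)

Minimum total cost: 28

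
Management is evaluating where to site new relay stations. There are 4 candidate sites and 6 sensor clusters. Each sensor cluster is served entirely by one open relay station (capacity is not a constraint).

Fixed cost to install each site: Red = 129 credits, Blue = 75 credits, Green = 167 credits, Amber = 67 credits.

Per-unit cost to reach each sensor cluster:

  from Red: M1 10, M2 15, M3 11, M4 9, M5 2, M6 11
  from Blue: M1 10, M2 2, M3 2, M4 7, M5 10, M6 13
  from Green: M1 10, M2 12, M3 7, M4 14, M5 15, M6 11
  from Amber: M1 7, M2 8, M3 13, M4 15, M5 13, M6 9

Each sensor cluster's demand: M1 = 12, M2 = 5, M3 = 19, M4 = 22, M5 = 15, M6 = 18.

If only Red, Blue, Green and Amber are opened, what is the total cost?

Each sensor cluster is assigned to its cheapest site among the open ones.
{Red, Blue, Green, Amber}: M1→Amber 7·12=84, M2→Blue 2·5=10, M3→Blue 2·19=38, M4→Blue 7·22=154, M5→Red 2·15=30, M6→Amber 9·18=162. Service 478; fixed 438; total 916.

Total cost: 916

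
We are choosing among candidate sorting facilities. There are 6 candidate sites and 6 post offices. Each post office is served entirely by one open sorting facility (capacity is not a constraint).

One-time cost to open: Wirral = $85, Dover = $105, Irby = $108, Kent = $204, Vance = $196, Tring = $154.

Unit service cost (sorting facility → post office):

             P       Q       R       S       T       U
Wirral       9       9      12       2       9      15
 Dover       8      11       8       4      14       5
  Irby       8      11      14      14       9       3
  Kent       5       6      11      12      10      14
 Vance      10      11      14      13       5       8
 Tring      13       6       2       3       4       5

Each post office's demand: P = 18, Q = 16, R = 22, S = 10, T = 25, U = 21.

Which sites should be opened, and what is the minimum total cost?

Open Irby and Tring; minimum total cost 739.

For any fixed open set, each post office goes to its cheapest open site; total = fixed + service.
{Irby, Tring}: P→Irby 8·18=144, Q→Tring 6·16=96, R→Tring 2·22=44, S→Tring 3·10=30, T→Tring 4·25=100, U→Irby 3·21=63. Service 477; fixed 262; total 739.
{Tring}: service 609 + fixed 154 = 763
{Wirral, Tring}: service 527 + fixed 239 = 766
{Wirral, Dover, Irby, Kent, Vance, Tring}: service 413 + fixed 852 = 1265
No other subset beats 739.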